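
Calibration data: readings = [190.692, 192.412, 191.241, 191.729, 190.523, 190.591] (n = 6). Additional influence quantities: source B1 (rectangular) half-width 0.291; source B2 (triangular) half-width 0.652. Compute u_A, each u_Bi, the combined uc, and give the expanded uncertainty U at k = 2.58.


mean = (190.692 + 192.412 + 191.241 + 191.729 + 190.523 + 190.591) / 6 = 191.198
s = sqrt(sum((x - mean)^2)/(n-1)) = 0.75335463
u_A = s / sqrt(n) = 0.75335463 / sqrt(6) = 0.30755574
u_B1 = 0.291 / sqrt(3) = 0.16800893
u_B2 = 0.652 / sqrt(6) = 0.26617789
uc = sqrt(0.30755574^2 + 0.16800893^2 + 0.26617789^2) = 0.4400775
U = k * uc = 2.58 * 0.4400775
U = 1.1354

1.1354


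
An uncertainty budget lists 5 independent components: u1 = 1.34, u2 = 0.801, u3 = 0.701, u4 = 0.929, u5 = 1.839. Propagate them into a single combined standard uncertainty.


uc = sqrt(1.34^2 + 0.801^2 + 0.701^2 + 0.929^2 + 1.839^2)
uc = sqrt(7.173564)
uc = 2.6784

2.6784


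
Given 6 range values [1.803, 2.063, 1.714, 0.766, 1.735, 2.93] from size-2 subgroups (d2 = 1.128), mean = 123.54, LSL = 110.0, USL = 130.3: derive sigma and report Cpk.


R_bar = (1.803 + 2.063 + 1.714 + 0.766 + 1.735 + 2.93) / 6 = 1.8351667
sigma = R_bar / d2 = 1.8351667 / 1.128 = 1.6269208
Cp = (USL - LSL)/(6*sigma) = (130.3 - 110.0)/(6*1.6269208) = 2.0796
Cpu = (130.3 - 123.54)/(3*1.6269208) = 1.3850
Cpl = (123.54 - 110.0)/(3*1.6269208) = 2.7742
Cpk = min(Cpu, Cpl) = 1.3850

1.3850


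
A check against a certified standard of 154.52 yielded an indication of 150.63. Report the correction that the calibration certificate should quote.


Correction = standard - reading
= 154.52 - 150.63
= 3.8900

3.8900


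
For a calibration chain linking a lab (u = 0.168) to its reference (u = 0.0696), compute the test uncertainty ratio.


TUR = u_lab / u_ref
= 0.168 / 0.0696
= 2.4138

2.4138


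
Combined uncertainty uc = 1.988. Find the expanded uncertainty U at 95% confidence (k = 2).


U = k * uc
U = 2 * 1.988
U = 3.9760

3.9760


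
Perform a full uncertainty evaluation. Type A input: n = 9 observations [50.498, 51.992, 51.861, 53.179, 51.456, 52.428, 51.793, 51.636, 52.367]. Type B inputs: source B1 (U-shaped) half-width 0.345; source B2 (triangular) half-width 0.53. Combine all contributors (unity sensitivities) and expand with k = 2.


mean = (50.498 + 51.992 + 51.861 + 53.179 + 51.456 + 52.428 + 51.793 + 51.636 + 52.367) / 9 = 51.91222222
s = sqrt(sum((x - mean)^2)/(n-1)) = 0.74037487
u_A = s / sqrt(n) = 0.74037487 / sqrt(9) = 0.24679162
u_B1 = 0.345 / sqrt(2) = 0.24395184
u_B2 = 0.53 / sqrt(6) = 0.21637159
uc = sqrt(0.24679162^2 + 0.24395184^2 + 0.21637159^2) = 0.40894409
U = k * uc = 2 * 0.40894409
U = 0.8179

0.8179


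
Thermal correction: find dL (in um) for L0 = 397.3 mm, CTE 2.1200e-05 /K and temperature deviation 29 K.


dL = L * alpha * dT
= 397.3 * 2.1200e-05 * 29
= 0.2442600 mm
dL_um = 0.2442600 * 1000 = 244.2600 um

244.2600


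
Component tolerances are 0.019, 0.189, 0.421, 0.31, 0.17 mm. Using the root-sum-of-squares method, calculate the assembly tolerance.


RSS = sqrt(0.019^2 + 0.189^2 + 0.421^2 + 0.31^2 + 0.17^2)
= sqrt(0.338323)
= 0.5817

0.5817


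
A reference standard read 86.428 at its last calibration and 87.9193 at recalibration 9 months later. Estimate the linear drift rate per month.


rate = (v2 - v1) / months
= (87.9193 - 86.428) / 9
= 1.4913 / 9
= 0.1657

0.1657


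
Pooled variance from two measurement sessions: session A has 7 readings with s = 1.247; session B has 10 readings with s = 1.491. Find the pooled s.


s_p = sqrt(((n1-1)*s1^2 + (n2-1)*s2^2) / (n1+n2-2))
numerator = (7-1)*1.247^2 + (10-1)*1.491^2 = 9.330054 + 20.007729 = 29.337783
denominator = 7 + 10 - 2 = 15
s_p^2 = 29.337783 / 15 = 1.9558522
s_p = sqrt(1.9558522) = 1.3985

1.3985


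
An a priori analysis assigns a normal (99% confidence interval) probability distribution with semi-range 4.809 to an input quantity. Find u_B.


u_B = half_width / 2.576
u_B = 4.809 / 2.576
u_B = 1.8668

1.8668


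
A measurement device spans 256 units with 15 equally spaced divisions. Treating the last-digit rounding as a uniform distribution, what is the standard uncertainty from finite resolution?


resolution = range / divisions
resolution = 256 / 15 = 17.066667
u_res = resolution / (2*sqrt(3))
u_res = 17.066667 / 3.4641016
u_res = 4.9267

4.9267


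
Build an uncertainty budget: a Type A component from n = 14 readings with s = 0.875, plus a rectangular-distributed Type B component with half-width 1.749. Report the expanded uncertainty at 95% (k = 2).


u_A = s / sqrt(n) = 0.875 / sqrt(14) = 0.23385359
u_B = half_width / sqrt(3) = 1.749 / sqrt(3) = 1.0097856
uc = sqrt(u_A^2 + u_B^2) = sqrt(0.23385359^2 + 1.0097856^2) = 1.0365107
U = k * uc = 2 * 1.0365107
U = 2.0730

2.0730


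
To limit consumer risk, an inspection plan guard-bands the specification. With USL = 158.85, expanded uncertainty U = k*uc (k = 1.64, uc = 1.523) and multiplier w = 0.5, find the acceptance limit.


U = k * uc = 1.64 * 1.523 = 2.49772
guard band g = w * U = 0.5 * 2.49772 = 1.24886
AL = USL - g = 158.85 - 1.24886
AL = 157.6011

157.6011


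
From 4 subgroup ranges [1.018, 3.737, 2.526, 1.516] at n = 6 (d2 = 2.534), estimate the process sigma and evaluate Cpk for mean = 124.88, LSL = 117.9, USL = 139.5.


R_bar = (1.018 + 3.737 + 2.526 + 1.516) / 4 = 2.19925
sigma = R_bar / d2 = 2.19925 / 2.534 = 0.86789661
Cp = (USL - LSL)/(6*sigma) = (139.5 - 117.9)/(6*0.86789661) = 4.1480
Cpu = (139.5 - 124.88)/(3*0.86789661) = 5.6151
Cpl = (124.88 - 117.9)/(3*0.86789661) = 2.6808
Cpk = min(Cpu, Cpl) = 2.6808

2.6808


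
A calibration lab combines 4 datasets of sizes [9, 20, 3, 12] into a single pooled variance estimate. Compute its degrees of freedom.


nu = sum_i (n_i - 1)
nu = ((9 - 1) + (20 - 1) + (3 - 1) + (12 - 1))
nu = 8 + 19 + 2 + 11
nu = 40

40


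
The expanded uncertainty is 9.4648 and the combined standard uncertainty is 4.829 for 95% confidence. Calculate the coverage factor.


k = U / uc
k = 9.4648 / 4.829
k = 1.96

1.96


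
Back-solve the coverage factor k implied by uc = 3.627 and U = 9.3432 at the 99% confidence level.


k = U / uc
k = 9.3432 / 3.627
k = 2.576

2.576


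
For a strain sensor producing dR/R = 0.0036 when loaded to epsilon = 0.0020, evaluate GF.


GF = (dR/R) / epsilon
= 0.0036 / 0.0020
= 1.8000

1.8000


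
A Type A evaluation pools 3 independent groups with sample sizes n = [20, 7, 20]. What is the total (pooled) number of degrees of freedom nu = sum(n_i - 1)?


nu = sum_i (n_i - 1)
nu = ((20 - 1) + (7 - 1) + (20 - 1))
nu = 19 + 6 + 19
nu = 44

44


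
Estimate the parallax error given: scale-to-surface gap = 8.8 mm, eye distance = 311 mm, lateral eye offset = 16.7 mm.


error = h * offset / d
= 8.8 * 16.7 / 311
= 0.4725

0.4725


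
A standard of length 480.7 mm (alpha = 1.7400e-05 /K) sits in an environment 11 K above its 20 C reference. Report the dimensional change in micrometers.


dL = L * alpha * dT
= 480.7 * 1.7400e-05 * 11
= 0.0920060 mm
dL_um = 0.0920060 * 1000 = 92.0060 um

92.0060


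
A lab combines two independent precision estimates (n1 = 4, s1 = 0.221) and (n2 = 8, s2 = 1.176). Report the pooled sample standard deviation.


s_p = sqrt(((n1-1)*s1^2 + (n2-1)*s2^2) / (n1+n2-2))
numerator = (4-1)*0.221^2 + (8-1)*1.176^2 = 0.146523 + 9.680832 = 9.827355
denominator = 4 + 8 - 2 = 10
s_p^2 = 9.827355 / 10 = 0.9827355
s_p = sqrt(0.9827355) = 0.9913

0.9913


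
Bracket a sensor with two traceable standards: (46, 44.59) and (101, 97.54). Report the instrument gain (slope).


slope = (y2 - y1) / (x2 - x1)
= (97.54 - 44.59) / (101 - 46)
= 52.9500 / 55
= 0.9627

0.9627


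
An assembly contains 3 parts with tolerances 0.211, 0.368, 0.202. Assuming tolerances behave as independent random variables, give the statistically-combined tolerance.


RSS = sqrt(0.211^2 + 0.368^2 + 0.202^2)
= sqrt(0.220749)
= 0.4698

0.4698


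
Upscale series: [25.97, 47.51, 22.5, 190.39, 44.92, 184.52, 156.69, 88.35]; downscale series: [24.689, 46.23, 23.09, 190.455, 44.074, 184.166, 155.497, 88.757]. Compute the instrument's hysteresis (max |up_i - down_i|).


|25.97 - 24.689| = 1.2810
|47.51 - 46.23| = 1.2800
|22.5 - 23.09| = 0.5900
|190.39 - 190.455| = 0.0650
|44.92 - 44.074| = 0.8460
|184.52 - 184.166| = 0.3540
|156.69 - 155.497| = 1.1930
|88.35 - 88.757| = 0.4070
hysteresis = max(diffs) = 1.2810

1.2810


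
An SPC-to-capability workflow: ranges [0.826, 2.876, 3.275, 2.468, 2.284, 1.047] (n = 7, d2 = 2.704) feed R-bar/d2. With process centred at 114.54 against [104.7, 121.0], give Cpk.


R_bar = (0.826 + 2.876 + 3.275 + 2.468 + 2.284 + 1.047) / 6 = 2.1293333
sigma = R_bar / d2 = 2.1293333 / 2.704 = 0.78747533
Cp = (USL - LSL)/(6*sigma) = (121.0 - 104.7)/(6*0.78747533) = 3.4498
Cpu = (121.0 - 114.54)/(3*0.78747533) = 2.7345
Cpl = (114.54 - 104.7)/(3*0.78747533) = 4.1652
Cpk = min(Cpu, Cpl) = 2.7345

2.7345


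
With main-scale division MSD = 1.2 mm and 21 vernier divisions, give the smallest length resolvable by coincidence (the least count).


LC = MSD / n_div
= 1.2 / 21
= 0.0571

0.0571


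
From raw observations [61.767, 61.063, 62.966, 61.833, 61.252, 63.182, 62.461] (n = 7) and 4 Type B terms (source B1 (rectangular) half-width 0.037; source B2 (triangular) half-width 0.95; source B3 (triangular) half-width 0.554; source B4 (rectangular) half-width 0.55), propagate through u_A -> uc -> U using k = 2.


mean = (61.767 + 61.063 + 62.966 + 61.833 + 61.252 + 63.182 + 62.461) / 7 = 62.07485714
s = sqrt(sum((x - mean)^2)/(n-1)) = 0.81886373
u_A = s / sqrt(n) = 0.81886373 / sqrt(7) = 0.3095014
u_B1 = 0.037 / sqrt(3) = 0.02136196
u_B2 = 0.95 / sqrt(6) = 0.38783588
u_B3 = 0.554 / sqrt(6) = 0.22616955
u_B4 = 0.55 / sqrt(3) = 0.31754265
uc = sqrt(0.3095014^2 + 0.02136196^2 + 0.38783588^2 + 0.22616955^2 + 0.31754265^2) = 0.63138746
U = k * uc = 2 * 0.63138746
U = 1.2628

1.2628


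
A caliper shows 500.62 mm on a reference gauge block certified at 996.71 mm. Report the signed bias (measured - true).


Systematic error = measured - true
= 500.62 - 996.71
= -496.0900

-496.0900


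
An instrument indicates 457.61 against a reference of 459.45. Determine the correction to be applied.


Correction = standard - reading
= 459.45 - 457.61
= 1.8400

1.8400


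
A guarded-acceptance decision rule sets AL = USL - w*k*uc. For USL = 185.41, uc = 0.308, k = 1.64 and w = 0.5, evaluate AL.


U = k * uc = 1.64 * 0.308 = 0.50512
guard band g = w * U = 0.5 * 0.50512 = 0.25256
AL = USL - g = 185.41 - 0.25256
AL = 185.1574

185.1574


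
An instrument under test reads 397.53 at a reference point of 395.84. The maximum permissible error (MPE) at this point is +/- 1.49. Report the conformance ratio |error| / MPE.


e = indication - reference = 397.53 - 395.84 = 1.6900
|e| = 1.6900
ratio = |e| / MPE = 1.6900 / 1.49
ratio = 1.1342

1.1342


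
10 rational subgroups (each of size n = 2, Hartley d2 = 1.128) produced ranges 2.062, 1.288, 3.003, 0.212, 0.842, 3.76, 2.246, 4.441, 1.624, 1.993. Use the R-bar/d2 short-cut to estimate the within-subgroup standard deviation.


R_bar = (2.062 + 1.288 + 3.003 + 0.212 + 0.842 + 3.76 + 2.246 + 4.441 + 1.624 + 1.993) / 10
R_bar = 21.471 / 10 = 2.1471
sigma_hat = R_bar / d2 = 2.1471 / 1.128 = 1.9035

1.9035


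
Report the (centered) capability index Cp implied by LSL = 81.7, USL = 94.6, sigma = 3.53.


Cp = (USL - LSL) / (6 * sigma)
= (94.6 - 81.7) / (6 * 3.53)
= 12.9000 / 21.1800
= 0.6091

0.6091


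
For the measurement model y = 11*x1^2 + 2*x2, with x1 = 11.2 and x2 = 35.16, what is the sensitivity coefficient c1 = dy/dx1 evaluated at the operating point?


y = 11*x1^2 + 2*x2
dy/dx1 = 2*11*x1
Evaluate at x1 = 11.2: c1 = 22 * 11.2
c1 = 246.4000

246.4000


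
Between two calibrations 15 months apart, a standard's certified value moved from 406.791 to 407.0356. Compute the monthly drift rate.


rate = (v2 - v1) / months
= (407.0356 - 406.791) / 15
= 0.2446 / 15
= 0.0163

0.0163


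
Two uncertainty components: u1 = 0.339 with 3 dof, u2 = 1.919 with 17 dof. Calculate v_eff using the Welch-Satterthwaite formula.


uc = sqrt(u1^2 + u2^2) = sqrt(0.339^2 + 1.919^2) = 1.9487129
v_eff = uc^4 / (u1^4/v1 + u2^4/v2)
= 1.9487129^4 / (0.339^4/3 + 1.919^4/17)
= 14.420869 / 0.80212319
v_eff = 17.9784

17.9784


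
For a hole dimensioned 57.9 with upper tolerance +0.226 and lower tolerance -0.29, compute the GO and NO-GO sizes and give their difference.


GO = nominal - lower_tol (smallest hole = maximum material condition)
GO = 57.9 - 0.29 = 57.61
NO-GO = nominal + upper_tol (largest hole = least material condition)
NO-GO = 57.9 + 0.226 = 58.126
spread = NO-GO - GO = 58.126 - 57.61 = 0.5160

0.5160


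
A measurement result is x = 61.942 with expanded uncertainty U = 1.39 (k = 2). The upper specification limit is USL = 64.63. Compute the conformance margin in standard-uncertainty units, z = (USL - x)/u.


u = U / k = 1.39 / 2 = 0.695
margin = |USL - x| = |64.63 - 61.942| = 2.688
z = margin / u = 2.688 / 0.695
z = 3.8676

3.8676


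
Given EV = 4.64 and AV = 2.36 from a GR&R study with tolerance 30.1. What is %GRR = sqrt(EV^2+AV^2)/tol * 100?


GRR = sqrt(EV^2 + AV^2) = sqrt(4.64^2 + 2.36^2) = 5.2056892
%GRR = GRR / tol * 100 = 5.2056892 / 30.1 * 100
%GRR = 17.2946

17.2946


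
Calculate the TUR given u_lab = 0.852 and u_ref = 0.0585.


TUR = u_lab / u_ref
= 0.852 / 0.0585
= 14.5641

14.5641


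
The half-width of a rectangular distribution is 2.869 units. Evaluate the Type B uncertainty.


u_B = half_width / sqrt(3)
u_B = 2.869 / 1.7320508
u_B = 1.6564

1.6564


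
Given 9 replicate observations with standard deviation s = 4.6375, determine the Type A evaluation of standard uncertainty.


u_A = s / sqrt(n)
u_A = 4.6375 / sqrt(9)
u_A = 4.6375 / 3
u_A = 1.5458

1.5458


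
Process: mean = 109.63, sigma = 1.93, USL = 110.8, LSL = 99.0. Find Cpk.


Cpu = (USL - mean) / (3*sigma) = (110.8 - 109.63) / (3*1.93) = 0.2021
Cpl = (mean - LSL) / (3*sigma) = (109.63 - 99.0) / (3*1.93) = 1.8359
Cpk = min(Cpu, Cpl) = 0.2021

0.2021


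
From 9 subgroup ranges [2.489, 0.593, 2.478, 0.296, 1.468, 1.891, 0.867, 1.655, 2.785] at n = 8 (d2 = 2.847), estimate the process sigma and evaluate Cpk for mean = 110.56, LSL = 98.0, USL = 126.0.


R_bar = (2.489 + 0.593 + 2.478 + 0.296 + 1.468 + 1.891 + 0.867 + 1.655 + 2.785) / 9 = 1.6135556
sigma = R_bar / d2 = 1.6135556 / 2.847 = 0.56675645
Cp = (USL - LSL)/(6*sigma) = (126.0 - 98.0)/(6*0.56675645) = 8.2340
Cpu = (126.0 - 110.56)/(3*0.56675645) = 9.0809
Cpl = (110.56 - 98.0)/(3*0.56675645) = 7.3871
Cpk = min(Cpu, Cpl) = 7.3871

7.3871


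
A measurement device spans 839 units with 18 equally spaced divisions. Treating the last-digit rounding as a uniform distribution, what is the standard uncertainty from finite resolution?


resolution = range / divisions
resolution = 839 / 18 = 46.611111
u_res = resolution / (2*sqrt(3))
u_res = 46.611111 / 3.4641016
u_res = 13.4555

13.4555


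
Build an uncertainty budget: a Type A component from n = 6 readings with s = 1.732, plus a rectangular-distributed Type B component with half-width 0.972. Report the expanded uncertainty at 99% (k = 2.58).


u_A = s / sqrt(n) = 1.732 / sqrt(6) = 0.70708604
u_B = half_width / sqrt(3) = 0.972 / sqrt(3) = 0.56118446
uc = sqrt(u_A^2 + u_B^2) = sqrt(0.70708604^2 + 0.56118446^2) = 0.90271738
U = k * uc = 2.58 * 0.90271738
U = 2.3290

2.3290


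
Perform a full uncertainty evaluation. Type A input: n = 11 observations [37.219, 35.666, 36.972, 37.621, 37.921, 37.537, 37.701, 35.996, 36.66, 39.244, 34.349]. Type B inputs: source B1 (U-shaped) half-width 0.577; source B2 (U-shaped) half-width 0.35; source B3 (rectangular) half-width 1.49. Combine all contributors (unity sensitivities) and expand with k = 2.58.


mean = (37.219 + 35.666 + 36.972 + 37.621 + 37.921 + 37.537 + 37.701 + 35.996 + 36.66 + 39.244 + 34.349) / 11 = 36.98963636
s = sqrt(sum((x - mean)^2)/(n-1)) = 1.3049032
u_A = s / sqrt(n) = 1.3049032 / sqrt(11) = 0.39344312
u_B1 = 0.577 / sqrt(2) = 0.40800061
u_B2 = 0.35 / sqrt(2) = 0.24748737
u_B3 = 1.49 / sqrt(3) = 0.8602519
uc = sqrt(0.39344312^2 + 0.40800061^2 + 0.24748737^2 + 0.8602519^2) = 1.0595024
U = k * uc = 2.58 * 1.0595024
U = 2.7335

2.7335


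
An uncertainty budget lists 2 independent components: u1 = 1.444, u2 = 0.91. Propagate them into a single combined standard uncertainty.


uc = sqrt(1.444^2 + 0.91^2)
uc = sqrt(2.913236)
uc = 1.7068

1.7068


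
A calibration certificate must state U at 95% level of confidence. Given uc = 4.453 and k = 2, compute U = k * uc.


U = k * uc
U = 2 * 4.453
U = 8.9060

8.9060


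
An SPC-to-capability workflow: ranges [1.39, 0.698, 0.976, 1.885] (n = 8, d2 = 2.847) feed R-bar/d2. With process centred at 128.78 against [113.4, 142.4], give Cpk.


R_bar = (1.39 + 0.698 + 0.976 + 1.885) / 4 = 1.23725
sigma = R_bar / d2 = 1.23725 / 2.847 = 0.43458026
Cp = (USL - LSL)/(6*sigma) = (142.4 - 113.4)/(6*0.43458026) = 11.1218
Cpu = (142.4 - 128.78)/(3*0.43458026) = 10.4469
Cpl = (128.78 - 113.4)/(3*0.43458026) = 11.7968
Cpk = min(Cpu, Cpl) = 10.4469

10.4469


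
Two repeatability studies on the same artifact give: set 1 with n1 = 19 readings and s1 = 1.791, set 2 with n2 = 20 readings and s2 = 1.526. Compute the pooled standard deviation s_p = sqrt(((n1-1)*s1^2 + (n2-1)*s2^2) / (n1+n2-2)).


s_p = sqrt(((n1-1)*s1^2 + (n2-1)*s2^2) / (n1+n2-2))
numerator = (19-1)*1.791^2 + (20-1)*1.526^2 = 57.738258 + 44.244844 = 101.9831
denominator = 19 + 20 - 2 = 37
s_p^2 = 101.9831 / 37 = 2.7563
s_p = sqrt(2.7563) = 1.6602

1.6602


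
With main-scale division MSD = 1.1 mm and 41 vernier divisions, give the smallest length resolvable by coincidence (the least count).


LC = MSD / n_div
= 1.1 / 41
= 0.0268

0.0268


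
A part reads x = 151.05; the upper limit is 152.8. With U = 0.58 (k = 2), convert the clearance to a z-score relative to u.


u = U / k = 0.58 / 2 = 0.29
margin = |USL - x| = |152.8 - 151.05| = 1.75
z = margin / u = 1.75 / 0.29
z = 6.0345

6.0345


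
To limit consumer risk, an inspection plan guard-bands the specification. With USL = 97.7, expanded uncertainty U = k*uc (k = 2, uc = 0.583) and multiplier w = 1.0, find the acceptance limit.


U = k * uc = 2 * 0.583 = 1.166
guard band g = w * U = 1.0 * 1.166 = 1.166
AL = USL - g = 97.7 - 1.166
AL = 96.5340

96.5340


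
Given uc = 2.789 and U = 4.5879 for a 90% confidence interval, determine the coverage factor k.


k = U / uc
k = 4.5879 / 2.789
k = 1.645

1.645


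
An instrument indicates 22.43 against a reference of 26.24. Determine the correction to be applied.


Correction = standard - reading
= 26.24 - 22.43
= 3.8100

3.8100


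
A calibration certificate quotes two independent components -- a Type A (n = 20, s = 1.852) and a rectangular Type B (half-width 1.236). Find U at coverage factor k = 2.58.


u_A = s / sqrt(n) = 1.852 / sqrt(20) = 0.41411979
u_B = half_width / sqrt(3) = 1.236 / sqrt(3) = 0.71360493
uc = sqrt(u_A^2 + u_B^2) = sqrt(0.41411979^2 + 0.71360493^2) = 0.82506194
U = k * uc = 2.58 * 0.82506194
U = 2.1287

2.1287


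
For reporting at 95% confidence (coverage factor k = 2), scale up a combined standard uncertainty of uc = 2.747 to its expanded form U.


U = k * uc
U = 2 * 2.747
U = 5.4940

5.4940


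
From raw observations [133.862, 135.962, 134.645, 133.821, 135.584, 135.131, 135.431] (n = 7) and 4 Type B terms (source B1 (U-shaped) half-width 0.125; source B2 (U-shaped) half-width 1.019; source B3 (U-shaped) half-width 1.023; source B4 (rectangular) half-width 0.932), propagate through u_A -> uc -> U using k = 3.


mean = (133.862 + 135.962 + 134.645 + 133.821 + 135.584 + 135.131 + 135.431) / 7 = 134.9194286
s = sqrt(sum((x - mean)^2)/(n-1)) = 0.84014778
u_A = s / sqrt(n) = 0.84014778 / sqrt(7) = 0.31754601
u_B1 = 0.125 / sqrt(2) = 0.088388348
u_B2 = 1.019 / sqrt(2) = 0.72054181
u_B3 = 1.023 / sqrt(2) = 0.72337024
u_B4 = 0.932 / sqrt(3) = 0.53809045
uc = sqrt(0.31754601^2 + 0.088388348^2 + 0.72054181^2 + 0.72337024^2 + 0.53809045^2) = 1.2002643
U = k * uc = 3 * 1.2002643
U = 3.6008

3.6008


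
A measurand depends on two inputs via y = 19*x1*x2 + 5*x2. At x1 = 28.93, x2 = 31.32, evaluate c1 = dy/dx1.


y = 19*x1*x2 + 5*x2
dy/dx1 = 19*x2
Evaluate at x2 = 31.32: c1 = 19 * 31.32
c1 = 595.0800

595.0800


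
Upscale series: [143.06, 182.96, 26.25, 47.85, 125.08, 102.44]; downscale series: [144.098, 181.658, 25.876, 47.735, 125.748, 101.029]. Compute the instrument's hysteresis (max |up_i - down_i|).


|143.06 - 144.098| = 1.0380
|182.96 - 181.658| = 1.3020
|26.25 - 25.876| = 0.3740
|47.85 - 47.735| = 0.1150
|125.08 - 125.748| = 0.6680
|102.44 - 101.029| = 1.4110
hysteresis = max(diffs) = 1.4110

1.4110


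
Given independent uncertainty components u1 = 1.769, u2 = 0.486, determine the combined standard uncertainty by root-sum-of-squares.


uc = sqrt(1.769^2 + 0.486^2)
uc = sqrt(3.365557)
uc = 1.8345

1.8345


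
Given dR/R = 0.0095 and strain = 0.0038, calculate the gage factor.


GF = (dR/R) / epsilon
= 0.0095 / 0.0038
= 2.5000

2.5000


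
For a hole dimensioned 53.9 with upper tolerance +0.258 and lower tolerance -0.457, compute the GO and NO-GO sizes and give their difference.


GO = nominal - lower_tol (smallest hole = maximum material condition)
GO = 53.9 - 0.457 = 53.443
NO-GO = nominal + upper_tol (largest hole = least material condition)
NO-GO = 53.9 + 0.258 = 54.158
spread = NO-GO - GO = 54.158 - 53.443 = 0.7150

0.7150


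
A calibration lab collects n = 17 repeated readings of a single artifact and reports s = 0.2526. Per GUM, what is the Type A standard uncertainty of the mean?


u_A = s / sqrt(n)
u_A = 0.2526 / sqrt(17)
u_A = 0.2526 / 4.1231056
u_A = 0.0613

0.0613


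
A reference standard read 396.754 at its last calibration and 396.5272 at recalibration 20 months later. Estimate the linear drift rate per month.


rate = (v2 - v1) / months
= (396.5272 - 396.754) / 20
= -0.2268 / 20
= -0.0113

-0.0113


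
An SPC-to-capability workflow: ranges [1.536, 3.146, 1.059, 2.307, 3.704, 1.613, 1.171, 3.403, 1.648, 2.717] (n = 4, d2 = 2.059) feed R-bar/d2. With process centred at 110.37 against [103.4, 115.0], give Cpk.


R_bar = (1.536 + 3.146 + 1.059 + 2.307 + 3.704 + 1.613 + 1.171 + 3.403 + 1.648 + 2.717) / 10 = 2.2304
sigma = R_bar / d2 = 2.2304 / 2.059 = 1.0832443
Cp = (USL - LSL)/(6*sigma) = (115.0 - 103.4)/(6*1.0832443) = 1.7848
Cpu = (115.0 - 110.37)/(3*1.0832443) = 1.4247
Cpl = (110.37 - 103.4)/(3*1.0832443) = 2.1448
Cpk = min(Cpu, Cpl) = 1.4247

1.4247


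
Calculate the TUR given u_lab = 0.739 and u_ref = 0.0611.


TUR = u_lab / u_ref
= 0.739 / 0.0611
= 12.0949

12.0949


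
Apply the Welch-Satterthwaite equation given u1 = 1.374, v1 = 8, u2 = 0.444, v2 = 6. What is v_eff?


uc = sqrt(u1^2 + u2^2) = sqrt(1.374^2 + 0.444^2) = 1.4439571
v_eff = uc^4 / (u1^4/v1 + u2^4/v2)
= 1.4439571^4 / (1.374^4/8 + 0.444^4/6)
= 4.3472755 / 0.45198657
v_eff = 9.6182

9.6182


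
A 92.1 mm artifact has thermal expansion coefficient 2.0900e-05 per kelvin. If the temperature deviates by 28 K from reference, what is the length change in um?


dL = L * alpha * dT
= 92.1 * 2.0900e-05 * 28
= 0.0538969 mm
dL_um = 0.0538969 * 1000 = 53.8969 um

53.8969


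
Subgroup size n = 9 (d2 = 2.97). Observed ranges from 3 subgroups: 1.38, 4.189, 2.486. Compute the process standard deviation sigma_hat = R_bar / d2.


R_bar = (1.38 + 4.189 + 2.486) / 3
R_bar = 8.055 / 3 = 2.685
sigma_hat = R_bar / d2 = 2.685 / 2.97 = 0.9040

0.9040


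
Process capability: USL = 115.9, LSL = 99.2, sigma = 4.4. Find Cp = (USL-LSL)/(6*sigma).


Cp = (USL - LSL) / (6 * sigma)
= (115.9 - 99.2) / (6 * 4.4)
= 16.7000 / 26.4000
= 0.6326

0.6326


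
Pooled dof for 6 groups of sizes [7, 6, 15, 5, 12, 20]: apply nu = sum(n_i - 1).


nu = sum_i (n_i - 1)
nu = ((7 - 1) + (6 - 1) + (15 - 1) + (5 - 1) + (12 - 1) + (20 - 1))
nu = 6 + 5 + 14 + 4 + 11 + 19
nu = 59

59


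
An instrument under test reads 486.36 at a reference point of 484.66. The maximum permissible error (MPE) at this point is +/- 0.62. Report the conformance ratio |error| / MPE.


e = indication - reference = 486.36 - 484.66 = 1.7000
|e| = 1.7000
ratio = |e| / MPE = 1.7000 / 0.62
ratio = 2.7419

2.7419


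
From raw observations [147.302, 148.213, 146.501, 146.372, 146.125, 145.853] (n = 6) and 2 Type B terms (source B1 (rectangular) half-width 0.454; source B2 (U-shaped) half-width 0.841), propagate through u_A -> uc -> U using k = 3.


mean = (147.302 + 148.213 + 146.501 + 146.372 + 146.125 + 145.853) / 6 = 146.7276667
s = sqrt(sum((x - mean)^2)/(n-1)) = 0.87660702
u_A = s / sqrt(n) = 0.87660702 / sqrt(6) = 0.35787332
u_B1 = 0.454 / sqrt(3) = 0.26211702
u_B2 = 0.841 / sqrt(2) = 0.5946768
uc = sqrt(0.35787332^2 + 0.26211702^2 + 0.5946768^2) = 0.74190238
U = k * uc = 3 * 0.74190238
U = 2.2257

2.2257


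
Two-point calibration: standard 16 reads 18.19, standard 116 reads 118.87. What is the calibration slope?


slope = (y2 - y1) / (x2 - x1)
= (118.87 - 18.19) / (116 - 16)
= 100.6800 / 100
= 1.0068

1.0068


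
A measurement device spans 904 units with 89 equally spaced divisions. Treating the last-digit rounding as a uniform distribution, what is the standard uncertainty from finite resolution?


resolution = range / divisions
resolution = 904 / 89 = 10.157303
u_res = resolution / (2*sqrt(3))
u_res = 10.157303 / 3.4641016
u_res = 2.9322

2.9322


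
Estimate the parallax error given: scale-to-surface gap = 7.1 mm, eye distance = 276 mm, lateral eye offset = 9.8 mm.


error = h * offset / d
= 7.1 * 9.8 / 276
= 0.2521

0.2521


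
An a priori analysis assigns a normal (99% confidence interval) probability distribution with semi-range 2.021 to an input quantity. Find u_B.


u_B = half_width / 2.576
u_B = 2.021 / 2.576
u_B = 0.7845

0.7845


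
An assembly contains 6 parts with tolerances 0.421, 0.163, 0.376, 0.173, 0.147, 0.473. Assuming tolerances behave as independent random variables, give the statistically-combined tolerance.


RSS = sqrt(0.421^2 + 0.163^2 + 0.376^2 + 0.173^2 + 0.147^2 + 0.473^2)
= sqrt(0.620453)
= 0.7877

0.7877


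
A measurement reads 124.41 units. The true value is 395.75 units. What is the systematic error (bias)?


Systematic error = measured - true
= 124.41 - 395.75
= -271.3400

-271.3400


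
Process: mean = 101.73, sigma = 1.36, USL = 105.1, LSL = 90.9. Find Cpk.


Cpu = (USL - mean) / (3*sigma) = (105.1 - 101.73) / (3*1.36) = 0.8260
Cpl = (mean - LSL) / (3*sigma) = (101.73 - 90.9) / (3*1.36) = 2.6544
Cpk = min(Cpu, Cpl) = 0.8260

0.8260


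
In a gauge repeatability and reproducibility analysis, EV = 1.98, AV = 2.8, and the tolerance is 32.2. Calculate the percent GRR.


GRR = sqrt(EV^2 + AV^2) = sqrt(1.98^2 + 2.8^2) = 3.429344
%GRR = GRR / tol * 100 = 3.429344 / 32.2 * 100
%GRR = 10.6501

10.6501


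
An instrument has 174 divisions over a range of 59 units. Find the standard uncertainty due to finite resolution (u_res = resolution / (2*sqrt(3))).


resolution = range / divisions
resolution = 59 / 174 = 0.33908046
u_res = resolution / (2*sqrt(3))
u_res = 0.33908046 / 3.4641016
u_res = 0.0979

0.0979


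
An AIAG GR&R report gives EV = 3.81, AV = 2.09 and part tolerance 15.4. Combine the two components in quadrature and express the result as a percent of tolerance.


GRR = sqrt(EV^2 + AV^2) = sqrt(3.81^2 + 2.09^2) = 4.3455955
%GRR = GRR / tol * 100 = 4.3455955 / 15.4 * 100
%GRR = 28.2182

28.2182


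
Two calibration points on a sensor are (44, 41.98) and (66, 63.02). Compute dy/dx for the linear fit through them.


slope = (y2 - y1) / (x2 - x1)
= (63.02 - 41.98) / (66 - 44)
= 21.0400 / 22
= 0.9564

0.9564


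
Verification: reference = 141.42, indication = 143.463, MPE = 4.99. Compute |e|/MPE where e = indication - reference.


e = indication - reference = 143.463 - 141.42 = 2.0430
|e| = 2.0430
ratio = |e| / MPE = 2.0430 / 4.99
ratio = 0.4094

0.4094


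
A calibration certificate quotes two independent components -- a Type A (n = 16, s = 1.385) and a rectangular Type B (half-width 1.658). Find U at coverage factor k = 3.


u_A = s / sqrt(n) = 1.385 / sqrt(16) = 0.34625
u_B = half_width / sqrt(3) = 1.658 / sqrt(3) = 0.95724675
uc = sqrt(u_A^2 + u_B^2) = sqrt(0.34625^2 + 0.95724675^2) = 1.0179442
U = k * uc = 3 * 1.0179442
U = 3.0538

3.0538


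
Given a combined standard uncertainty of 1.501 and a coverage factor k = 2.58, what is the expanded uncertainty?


U = k * uc
U = 2.58 * 1.501
U = 3.8726

3.8726


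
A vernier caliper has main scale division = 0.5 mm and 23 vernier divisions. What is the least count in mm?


LC = MSD / n_div
= 0.5 / 23
= 0.0217

0.0217


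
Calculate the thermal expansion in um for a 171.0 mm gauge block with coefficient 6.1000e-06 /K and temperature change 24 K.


dL = L * alpha * dT
= 171.0 * 6.1000e-06 * 24
= 0.0250344 mm
dL_um = 0.0250344 * 1000 = 25.0344 um

25.0344


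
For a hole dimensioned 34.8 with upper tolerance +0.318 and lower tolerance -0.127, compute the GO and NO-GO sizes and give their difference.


GO = nominal - lower_tol (smallest hole = maximum material condition)
GO = 34.8 - 0.127 = 34.673
NO-GO = nominal + upper_tol (largest hole = least material condition)
NO-GO = 34.8 + 0.318 = 35.118
spread = NO-GO - GO = 35.118 - 34.673 = 0.4450

0.4450


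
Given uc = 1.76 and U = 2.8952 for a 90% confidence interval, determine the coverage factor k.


k = U / uc
k = 2.8952 / 1.76
k = 1.645

1.645


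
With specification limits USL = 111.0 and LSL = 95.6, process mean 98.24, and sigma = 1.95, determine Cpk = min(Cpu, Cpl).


Cpu = (USL - mean) / (3*sigma) = (111.0 - 98.24) / (3*1.95) = 2.1812
Cpl = (mean - LSL) / (3*sigma) = (98.24 - 95.6) / (3*1.95) = 0.4513
Cpk = min(Cpu, Cpl) = 0.4513

0.4513


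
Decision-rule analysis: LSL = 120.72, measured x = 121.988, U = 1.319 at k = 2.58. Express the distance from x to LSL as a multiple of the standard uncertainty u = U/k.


u = U / k = 1.319 / 2.58 = 0.51124031
margin = |LSL - x| = |120.72 - 121.988| = 1.268
z = margin / u = 1.268 / 0.51124031
z = 2.4802

2.4802


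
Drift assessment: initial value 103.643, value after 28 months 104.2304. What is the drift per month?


rate = (v2 - v1) / months
= (104.2304 - 103.643) / 28
= 0.5874 / 28
= 0.0210

0.0210


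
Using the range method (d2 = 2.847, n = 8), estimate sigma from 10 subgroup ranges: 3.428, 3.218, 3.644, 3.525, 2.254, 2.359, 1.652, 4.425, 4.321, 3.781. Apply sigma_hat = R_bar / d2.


R_bar = (3.428 + 3.218 + 3.644 + 3.525 + 2.254 + 2.359 + 1.652 + 4.425 + 4.321 + 3.781) / 10
R_bar = 32.607 / 10 = 3.2607
sigma_hat = R_bar / d2 = 3.2607 / 2.847 = 1.1453

1.1453


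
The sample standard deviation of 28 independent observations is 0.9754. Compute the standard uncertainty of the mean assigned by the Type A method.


u_A = s / sqrt(n)
u_A = 0.9754 / sqrt(28)
u_A = 0.9754 / 5.2915026
u_A = 0.1843

0.1843


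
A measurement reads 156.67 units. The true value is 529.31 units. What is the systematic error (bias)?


Systematic error = measured - true
= 156.67 - 529.31
= -372.6400

-372.6400


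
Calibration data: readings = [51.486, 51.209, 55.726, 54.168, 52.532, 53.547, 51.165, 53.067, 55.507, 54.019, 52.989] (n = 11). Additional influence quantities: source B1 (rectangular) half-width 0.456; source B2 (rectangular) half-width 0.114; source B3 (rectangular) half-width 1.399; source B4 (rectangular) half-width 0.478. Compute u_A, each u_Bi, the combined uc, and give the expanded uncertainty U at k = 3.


mean = (51.486 + 51.209 + 55.726 + 54.168 + 52.532 + 53.547 + 51.165 + 53.067 + 55.507 + 54.019 + 52.989) / 11 = 53.21954545
s = sqrt(sum((x - mean)^2)/(n-1)) = 1.5804573
u_A = s / sqrt(n) = 1.5804573 / sqrt(11) = 0.47652581
u_B1 = 0.456 / sqrt(3) = 0.26327172
u_B2 = 0.114 / sqrt(3) = 0.065817931
u_B3 = 1.399 / sqrt(3) = 0.80771303
u_B4 = 0.478 / sqrt(3) = 0.27597343
uc = sqrt(0.47652581^2 + 0.26327172^2 + 0.065817931^2 + 0.80771303^2 + 0.27597343^2) = 1.0145356
U = k * uc = 3 * 1.0145356
U = 3.0436

3.0436


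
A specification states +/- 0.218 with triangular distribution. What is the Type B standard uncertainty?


u_B = half_width / sqrt(6)
u_B = 0.218 / 2.4494897
u_B = 0.0890

0.0890


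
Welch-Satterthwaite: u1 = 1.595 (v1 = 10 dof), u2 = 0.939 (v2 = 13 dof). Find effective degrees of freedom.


uc = sqrt(u1^2 + u2^2) = sqrt(1.595^2 + 0.939^2) = 1.8508771
v_eff = uc^4 / (u1^4/v1 + u2^4/v2)
= 1.8508771^4 / (1.595^4/10 + 0.939^4/13)
= 11.735736 / 0.70700878
v_eff = 16.5991

16.5991


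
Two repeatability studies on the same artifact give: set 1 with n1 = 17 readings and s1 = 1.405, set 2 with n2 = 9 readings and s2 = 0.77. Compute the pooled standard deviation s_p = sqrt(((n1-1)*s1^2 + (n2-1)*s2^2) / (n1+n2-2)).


s_p = sqrt(((n1-1)*s1^2 + (n2-1)*s2^2) / (n1+n2-2))
numerator = (17-1)*1.405^2 + (9-1)*0.77^2 = 31.5844 + 4.7432 = 36.3276
denominator = 17 + 9 - 2 = 24
s_p^2 = 36.3276 / 24 = 1.51365
s_p = sqrt(1.51365) = 1.2303

1.2303


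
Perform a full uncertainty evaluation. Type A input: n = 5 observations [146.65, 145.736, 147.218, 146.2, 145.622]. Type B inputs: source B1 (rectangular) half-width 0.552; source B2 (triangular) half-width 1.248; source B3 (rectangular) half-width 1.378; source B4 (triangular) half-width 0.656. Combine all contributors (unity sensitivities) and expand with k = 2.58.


mean = (146.65 + 145.736 + 147.218 + 146.2 + 145.622) / 5 = 146.2852
s = sqrt(sum((x - mean)^2)/(n-1)) = 0.66179846
u_A = s / sqrt(n) = 0.66179846 / sqrt(5) = 0.29596527
u_B1 = 0.552 / sqrt(3) = 0.31869735
u_B2 = 1.248 / sqrt(6) = 0.50949387
u_B3 = 1.378 / sqrt(3) = 0.79558867
u_B4 = 0.656 / sqrt(6) = 0.26781088
uc = sqrt(0.29596527^2 + 0.31869735^2 + 0.50949387^2 + 0.79558867^2 + 0.26781088^2) = 1.0739793
U = k * uc = 2.58 * 1.0739793
U = 2.7709

2.7709


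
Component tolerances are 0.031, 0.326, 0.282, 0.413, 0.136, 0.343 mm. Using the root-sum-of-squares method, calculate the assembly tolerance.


RSS = sqrt(0.031^2 + 0.326^2 + 0.282^2 + 0.413^2 + 0.136^2 + 0.343^2)
= sqrt(0.493475)
= 0.7025

0.7025


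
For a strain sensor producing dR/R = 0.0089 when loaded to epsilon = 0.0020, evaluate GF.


GF = (dR/R) / epsilon
= 0.0089 / 0.0020
= 4.4500

4.4500


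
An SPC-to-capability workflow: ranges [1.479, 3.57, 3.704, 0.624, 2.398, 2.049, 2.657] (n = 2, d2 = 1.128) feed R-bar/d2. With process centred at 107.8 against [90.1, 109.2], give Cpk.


R_bar = (1.479 + 3.57 + 3.704 + 0.624 + 2.398 + 2.049 + 2.657) / 7 = 2.3544286
sigma = R_bar / d2 = 2.3544286 / 1.128 = 2.0872594
Cp = (USL - LSL)/(6*sigma) = (109.2 - 90.1)/(6*2.0872594) = 1.5251
Cpu = (109.2 - 107.8)/(3*2.0872594) = 0.2236
Cpl = (107.8 - 90.1)/(3*2.0872594) = 2.8267
Cpk = min(Cpu, Cpl) = 0.2236

0.2236


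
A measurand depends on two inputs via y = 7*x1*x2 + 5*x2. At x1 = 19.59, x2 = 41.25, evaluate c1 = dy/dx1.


y = 7*x1*x2 + 5*x2
dy/dx1 = 7*x2
Evaluate at x2 = 41.25: c1 = 7 * 41.25
c1 = 288.7500

288.7500


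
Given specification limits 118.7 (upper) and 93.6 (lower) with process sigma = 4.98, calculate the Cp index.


Cp = (USL - LSL) / (6 * sigma)
= (118.7 - 93.6) / (6 * 4.98)
= 25.1000 / 29.8800
= 0.8400

0.8400


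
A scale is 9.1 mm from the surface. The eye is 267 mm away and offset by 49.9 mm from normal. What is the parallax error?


error = h * offset / d
= 9.1 * 49.9 / 267
= 1.7007

1.7007


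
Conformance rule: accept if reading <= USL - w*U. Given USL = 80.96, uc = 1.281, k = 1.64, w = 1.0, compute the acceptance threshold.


U = k * uc = 1.64 * 1.281 = 2.10084
guard band g = w * U = 1.0 * 2.10084 = 2.10084
AL = USL - g = 80.96 - 2.10084
AL = 78.8592

78.8592


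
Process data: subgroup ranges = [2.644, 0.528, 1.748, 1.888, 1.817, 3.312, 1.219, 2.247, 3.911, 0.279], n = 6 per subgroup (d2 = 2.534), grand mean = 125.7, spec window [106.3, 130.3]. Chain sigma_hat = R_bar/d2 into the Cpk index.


R_bar = (2.644 + 0.528 + 1.748 + 1.888 + 1.817 + 3.312 + 1.219 + 2.247 + 3.911 + 0.279) / 10 = 1.9593
sigma = R_bar / d2 = 1.9593 / 2.534 = 0.77320442
Cp = (USL - LSL)/(6*sigma) = (130.3 - 106.3)/(6*0.77320442) = 5.1733
Cpu = (130.3 - 125.7)/(3*0.77320442) = 1.9831
Cpl = (125.7 - 106.3)/(3*0.77320442) = 8.3635
Cpk = min(Cpu, Cpl) = 1.9831

1.9831


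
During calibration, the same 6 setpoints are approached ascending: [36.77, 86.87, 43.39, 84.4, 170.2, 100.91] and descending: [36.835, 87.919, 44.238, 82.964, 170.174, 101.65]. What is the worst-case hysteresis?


|36.77 - 36.835| = 0.0650
|86.87 - 87.919| = 1.0490
|43.39 - 44.238| = 0.8480
|84.4 - 82.964| = 1.4360
|170.2 - 170.174| = 0.0260
|100.91 - 101.65| = 0.7400
hysteresis = max(diffs) = 1.4360

1.4360


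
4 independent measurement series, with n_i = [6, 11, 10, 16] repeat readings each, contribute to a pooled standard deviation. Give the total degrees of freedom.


nu = sum_i (n_i - 1)
nu = ((6 - 1) + (11 - 1) + (10 - 1) + (16 - 1))
nu = 5 + 10 + 9 + 15
nu = 39

39


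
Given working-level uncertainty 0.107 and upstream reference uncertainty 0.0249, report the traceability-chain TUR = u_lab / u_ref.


TUR = u_lab / u_ref
= 0.107 / 0.0249
= 4.2972

4.2972


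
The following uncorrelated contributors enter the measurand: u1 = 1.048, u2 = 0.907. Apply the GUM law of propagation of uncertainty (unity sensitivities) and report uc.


uc = sqrt(1.048^2 + 0.907^2)
uc = sqrt(1.920953)
uc = 1.3860

1.3860


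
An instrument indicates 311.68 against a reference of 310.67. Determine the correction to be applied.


Correction = standard - reading
= 310.67 - 311.68
= -1.0100

-1.0100


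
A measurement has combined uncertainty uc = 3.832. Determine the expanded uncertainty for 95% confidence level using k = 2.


U = k * uc
U = 2 * 3.832
U = 7.6640

7.6640


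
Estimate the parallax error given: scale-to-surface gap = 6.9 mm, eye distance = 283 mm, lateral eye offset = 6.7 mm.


error = h * offset / d
= 6.9 * 6.7 / 283
= 0.1634

0.1634


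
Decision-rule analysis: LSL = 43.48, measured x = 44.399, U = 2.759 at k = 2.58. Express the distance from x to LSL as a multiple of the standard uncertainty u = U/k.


u = U / k = 2.759 / 2.58 = 1.0693798
margin = |LSL - x| = |43.48 - 44.399| = 0.919
z = margin / u = 0.919 / 1.0693798
z = 0.8594

0.8594


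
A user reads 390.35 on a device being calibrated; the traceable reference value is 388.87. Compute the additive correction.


Correction = standard - reading
= 388.87 - 390.35
= -1.4800

-1.4800


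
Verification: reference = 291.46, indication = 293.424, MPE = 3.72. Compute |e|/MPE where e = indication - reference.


e = indication - reference = 293.424 - 291.46 = 1.9640
|e| = 1.9640
ratio = |e| / MPE = 1.9640 / 3.72
ratio = 0.5280

0.5280


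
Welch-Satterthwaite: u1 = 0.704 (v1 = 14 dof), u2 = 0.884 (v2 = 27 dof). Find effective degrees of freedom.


uc = sqrt(u1^2 + u2^2) = sqrt(0.704^2 + 0.884^2) = 1.1300761
v_eff = uc^4 / (u1^4/v1 + u2^4/v2)
= 1.1300761^4 / (0.704^4/14 + 0.884^4/27)
= 1.6309129 / 0.040162909
v_eff = 40.6074

40.6074


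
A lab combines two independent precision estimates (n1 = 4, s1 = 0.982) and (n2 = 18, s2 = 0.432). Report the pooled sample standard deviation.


s_p = sqrt(((n1-1)*s1^2 + (n2-1)*s2^2) / (n1+n2-2))
numerator = (4-1)*0.982^2 + (18-1)*0.432^2 = 2.892972 + 3.172608 = 6.06558
denominator = 4 + 18 - 2 = 20
s_p^2 = 6.06558 / 20 = 0.303279
s_p = sqrt(0.303279) = 0.5507

0.5507


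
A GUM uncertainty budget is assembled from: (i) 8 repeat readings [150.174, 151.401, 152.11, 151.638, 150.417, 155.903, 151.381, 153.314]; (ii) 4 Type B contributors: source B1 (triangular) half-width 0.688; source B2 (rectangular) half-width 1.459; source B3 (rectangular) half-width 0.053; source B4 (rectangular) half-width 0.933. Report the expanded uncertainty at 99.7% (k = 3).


mean = (150.174 + 151.401 + 152.11 + 151.638 + 150.417 + 155.903 + 151.381 + 153.314) / 8 = 152.04225
s = sqrt(sum((x - mean)^2)/(n-1)) = 1.8389048
u_A = s / sqrt(n) = 1.8389048 / sqrt(8) = 0.65015103
u_B1 = 0.688 / sqrt(6) = 0.28087482
u_B2 = 1.459 / sqrt(3) = 0.84235404
u_B3 = 0.053 / sqrt(3) = 0.030599564
u_B4 = 0.933 / sqrt(3) = 0.5386678
uc = sqrt(0.65015103^2 + 0.28087482^2 + 0.84235404^2 + 0.030599564^2 + 0.5386678^2) = 1.2256617
U = k * uc = 3 * 1.2256617
U = 3.6770

3.6770
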